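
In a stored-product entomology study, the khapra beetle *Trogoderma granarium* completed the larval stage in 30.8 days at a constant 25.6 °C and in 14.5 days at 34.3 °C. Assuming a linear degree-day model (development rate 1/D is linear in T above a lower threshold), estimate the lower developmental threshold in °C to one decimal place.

17.9 °C

Linear rate model ⇒ the product D·(T − T_b) is constant across temperatures.
30.8·(25.6 − T_b) = 14.5·(34.3 − T_b)
T_b = (30.8·25.6 − 14.5·34.3) / (30.8 − 14.5) = 291.13 / 16.3 = 17.861 °C ≈ 17.9 °C.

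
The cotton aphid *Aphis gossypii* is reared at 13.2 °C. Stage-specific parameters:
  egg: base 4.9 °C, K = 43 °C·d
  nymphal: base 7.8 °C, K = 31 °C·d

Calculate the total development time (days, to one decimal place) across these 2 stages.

egg: 43 / (13.2 − 4.9) = 43 / 8.3 = 5.181 d.
nymphal: 31 / (13.2 − 7.8) = 31 / 5.4 = 5.741 d.
Sum = 10.921 ≈ 10.9 days.

10.9 days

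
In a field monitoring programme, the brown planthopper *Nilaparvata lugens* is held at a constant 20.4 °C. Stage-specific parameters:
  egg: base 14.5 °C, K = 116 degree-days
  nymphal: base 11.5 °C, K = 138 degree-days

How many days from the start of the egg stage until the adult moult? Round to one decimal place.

35.2 days

egg: 116 / (20.4 − 14.5) = 116 / 5.9 = 19.661 d.
nymphal: 138 / (20.4 − 11.5) = 138 / 8.9 = 15.506 d.
Sum = 35.167 ≈ 35.2 days.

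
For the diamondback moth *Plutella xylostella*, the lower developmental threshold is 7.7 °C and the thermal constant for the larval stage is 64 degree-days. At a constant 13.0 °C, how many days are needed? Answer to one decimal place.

Daily accumulation = 13.0 − 7.7 = 5.3 DD/day.
Duration = 64 / 5.3 = 12.075 ≈ 12.1 days.

12.1 days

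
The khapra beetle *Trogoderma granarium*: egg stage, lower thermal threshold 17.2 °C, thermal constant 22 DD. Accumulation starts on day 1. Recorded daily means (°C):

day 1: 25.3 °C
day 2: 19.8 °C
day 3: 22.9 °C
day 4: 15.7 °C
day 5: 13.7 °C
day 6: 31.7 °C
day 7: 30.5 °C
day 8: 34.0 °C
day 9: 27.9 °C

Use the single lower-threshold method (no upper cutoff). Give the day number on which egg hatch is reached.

day 6

Daily DD above 17.2 °C: 8.1, 2.6, 5.7, 0.0, 0.0, 14.5, 13.3, 16.8, 10.7.
Cumulative: 8.1, 10.7, 16.4, 16.4, 16.4, 30.9, 44.2, 61.0, 71.7.
The total first reaches 22 DD on day 6.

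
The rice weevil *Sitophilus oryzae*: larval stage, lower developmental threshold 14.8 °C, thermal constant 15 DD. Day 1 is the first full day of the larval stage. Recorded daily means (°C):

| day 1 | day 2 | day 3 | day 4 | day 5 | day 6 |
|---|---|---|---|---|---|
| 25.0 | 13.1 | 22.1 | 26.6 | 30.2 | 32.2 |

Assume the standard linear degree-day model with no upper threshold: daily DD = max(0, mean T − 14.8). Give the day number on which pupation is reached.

day 3

Daily DD above 14.8 °C: 10.2, 0.0, 7.3, 11.8, 15.4, 17.4.
Cumulative: 10.2, 10.2, 17.5, 29.3, 44.7, 62.1.
The total first reaches 15 DD on day 3.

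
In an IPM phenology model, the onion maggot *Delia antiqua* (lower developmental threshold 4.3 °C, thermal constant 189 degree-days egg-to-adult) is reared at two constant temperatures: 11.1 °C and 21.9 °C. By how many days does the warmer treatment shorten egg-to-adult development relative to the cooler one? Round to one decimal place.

17.1 days

At 11.1 °C: 189 / (11.1 − 4.3) = 189 / 6.8 = 27.794 d.
At 21.9 °C: 189 / (21.9 − 4.3) = 189 / 17.6 = 10.739 d.
Difference = |27.794 − 10.739| = 17.055 ≈ 17.1 days.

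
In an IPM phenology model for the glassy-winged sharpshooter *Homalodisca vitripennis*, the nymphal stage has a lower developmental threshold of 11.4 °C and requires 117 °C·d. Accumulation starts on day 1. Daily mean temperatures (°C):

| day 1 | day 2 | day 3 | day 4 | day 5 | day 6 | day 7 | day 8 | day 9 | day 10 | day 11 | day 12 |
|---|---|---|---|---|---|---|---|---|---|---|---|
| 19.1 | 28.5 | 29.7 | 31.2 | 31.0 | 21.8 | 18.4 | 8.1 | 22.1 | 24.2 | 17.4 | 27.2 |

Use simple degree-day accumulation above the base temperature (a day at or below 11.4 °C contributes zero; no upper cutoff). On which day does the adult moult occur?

day 10

Daily DD above 11.4 °C: 7.7, 17.1, 18.3, 19.8, 19.6, 10.4, 7.0, 0.0, 10.7, 12.8, 6.0, 15.8.
Cumulative: 7.7, 24.8, 43.1, 62.9, 82.5, 92.9, 99.9, 99.9, 110.6, 123.4, 129.4, 145.2.
The total first reaches 117 DD on day 10.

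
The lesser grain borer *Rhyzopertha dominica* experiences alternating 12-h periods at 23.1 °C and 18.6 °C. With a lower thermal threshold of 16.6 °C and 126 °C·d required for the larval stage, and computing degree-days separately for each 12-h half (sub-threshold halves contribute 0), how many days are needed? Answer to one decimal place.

Day half: max(0, 23.1 − 16.6) × 0.5 = 6.5 × 0.5 = 3.25 DD.
Night half: max(0, 18.6 − 16.6) × 0.5 = 2.0 × 0.5 = 1.00 DD.
Per 24 h: 4.25 DD/day.
Duration = 126 / 4.25 = 29.647 ≈ 29.6 days.

29.6 days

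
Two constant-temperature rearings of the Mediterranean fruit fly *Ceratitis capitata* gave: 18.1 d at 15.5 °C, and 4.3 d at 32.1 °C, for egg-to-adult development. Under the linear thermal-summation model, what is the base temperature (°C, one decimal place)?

Equal thermal constants: D₁(T₁ − T_b) = D₂(T₂ − T_b).
18.1·(15.5 − T_b) = 4.3·(32.1 − T_b)
T_b = (18.1·15.5 − 4.3·32.1) / (18.1 − 4.3) = 142.52 / 13.8 = 10.328 °C ≈ 10.3 °C.

10.3 °C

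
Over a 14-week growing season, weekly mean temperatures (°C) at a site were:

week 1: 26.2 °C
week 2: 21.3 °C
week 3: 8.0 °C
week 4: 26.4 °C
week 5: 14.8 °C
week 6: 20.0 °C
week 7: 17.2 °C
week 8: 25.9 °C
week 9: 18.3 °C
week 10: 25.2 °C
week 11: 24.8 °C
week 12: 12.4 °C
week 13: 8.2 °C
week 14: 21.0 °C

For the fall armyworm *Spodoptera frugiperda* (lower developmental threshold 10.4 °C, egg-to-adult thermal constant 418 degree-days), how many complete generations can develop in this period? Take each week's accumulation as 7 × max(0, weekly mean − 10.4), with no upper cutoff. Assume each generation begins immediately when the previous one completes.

Weekly DD (7 × max(0, T̄ − 10.4)): 110.6, 76.3, 0.0, 112.0, 30.8, 67.2, 47.6, 108.5, 55.3, 103.6, 100.8, 14.0, 0.0, 74.2.
Season total = 900.9 DD.
Complete generations = ⌊900.9 / 418⌋ = 2.

2 generations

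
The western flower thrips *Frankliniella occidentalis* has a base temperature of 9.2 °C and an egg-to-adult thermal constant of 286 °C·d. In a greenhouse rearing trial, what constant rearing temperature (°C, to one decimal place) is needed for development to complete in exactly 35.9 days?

Required daily accumulation = 286 / 35.9 = 7.967 DD/day.
T = T_base + 7.967 = 9.2 + 7.967 = 17.167 ≈ 17.2 °C.

17.2 °C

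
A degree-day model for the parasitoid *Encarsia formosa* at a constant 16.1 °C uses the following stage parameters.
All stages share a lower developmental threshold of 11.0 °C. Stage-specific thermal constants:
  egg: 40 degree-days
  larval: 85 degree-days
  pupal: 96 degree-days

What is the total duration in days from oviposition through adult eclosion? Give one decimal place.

Daily accumulation at 16.1 °C = 16.1 − 11.0 = 5.1 DD/day.
Total K = 40 + 85 + 96 = 221 DD.
Total duration = 221 / 5.1 = 43.333 ≈ 43.3 days.

43.3 days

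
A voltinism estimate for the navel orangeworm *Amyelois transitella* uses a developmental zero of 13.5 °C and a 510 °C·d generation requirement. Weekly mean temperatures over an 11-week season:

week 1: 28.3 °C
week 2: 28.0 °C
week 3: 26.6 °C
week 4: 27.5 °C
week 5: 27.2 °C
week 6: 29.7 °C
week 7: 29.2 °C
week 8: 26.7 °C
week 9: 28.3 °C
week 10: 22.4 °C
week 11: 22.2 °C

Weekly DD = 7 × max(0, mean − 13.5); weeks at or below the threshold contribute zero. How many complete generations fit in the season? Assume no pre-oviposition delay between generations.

Weekly DD (7 × max(0, T̄ − 13.5)): 103.6, 101.5, 91.7, 98.0, 95.9, 113.4, 109.9, 92.4, 103.6, 62.3, 60.9.
Season total = 1033.2 DD.
Complete generations = ⌊1033.2 / 510⌋ = 2.

2 generations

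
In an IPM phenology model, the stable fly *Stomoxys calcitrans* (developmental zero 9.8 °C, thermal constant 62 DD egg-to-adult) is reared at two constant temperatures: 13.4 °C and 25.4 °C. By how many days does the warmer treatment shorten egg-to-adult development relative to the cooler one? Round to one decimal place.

At 13.4 °C: 62 / (13.4 − 9.8) = 62 / 3.6 = 17.222 d.
At 25.4 °C: 62 / (25.4 − 9.8) = 62 / 15.6 = 3.974 d.
Difference = |17.222 − 3.974| = 13.248 ≈ 13.2 days.

13.2 days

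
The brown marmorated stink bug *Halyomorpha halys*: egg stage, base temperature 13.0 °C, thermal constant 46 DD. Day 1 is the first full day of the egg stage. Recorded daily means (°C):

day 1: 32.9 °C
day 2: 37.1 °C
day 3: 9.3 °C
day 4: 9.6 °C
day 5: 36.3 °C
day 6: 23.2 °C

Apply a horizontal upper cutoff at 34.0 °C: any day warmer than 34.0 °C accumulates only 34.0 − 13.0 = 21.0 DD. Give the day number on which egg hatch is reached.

day 5

Daily DD above 13.0 °C (capped at 21.0): 19.9, 21.0, 0.0, 0.0, 21.0, 10.2.
Cumulative: 19.9, 40.9, 40.9, 40.9, 61.9, 72.1.
The total first reaches 46 DD on day 5.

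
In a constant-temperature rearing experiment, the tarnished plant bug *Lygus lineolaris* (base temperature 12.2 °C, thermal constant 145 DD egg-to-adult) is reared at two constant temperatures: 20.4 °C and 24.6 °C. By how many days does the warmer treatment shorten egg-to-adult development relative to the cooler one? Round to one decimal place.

6.0 days

At 20.4 °C: 145 / (20.4 − 12.2) = 145 / 8.2 = 17.683 d.
At 24.6 °C: 145 / (24.6 − 12.2) = 145 / 12.4 = 11.694 d.
Difference = |17.683 − 11.694| = 5.989 ≈ 6.0 days.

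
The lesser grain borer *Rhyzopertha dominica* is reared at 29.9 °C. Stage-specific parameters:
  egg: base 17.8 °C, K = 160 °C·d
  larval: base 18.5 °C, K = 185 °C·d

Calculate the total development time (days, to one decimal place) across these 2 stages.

29.5 days

egg: 160 / (29.9 − 17.8) = 160 / 12.1 = 13.223 d.
larval: 185 / (29.9 − 18.5) = 185 / 11.4 = 16.228 d.
Sum = 29.451 ≈ 29.5 days.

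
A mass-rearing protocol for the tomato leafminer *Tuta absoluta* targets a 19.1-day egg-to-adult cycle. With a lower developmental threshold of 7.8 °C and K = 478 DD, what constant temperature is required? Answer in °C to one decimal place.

32.8 °C

Required daily accumulation = 478 / 19.1 = 25.026 DD/day.
T = T_base + 25.026 = 7.8 + 25.026 = 32.826 ≈ 32.8 °C.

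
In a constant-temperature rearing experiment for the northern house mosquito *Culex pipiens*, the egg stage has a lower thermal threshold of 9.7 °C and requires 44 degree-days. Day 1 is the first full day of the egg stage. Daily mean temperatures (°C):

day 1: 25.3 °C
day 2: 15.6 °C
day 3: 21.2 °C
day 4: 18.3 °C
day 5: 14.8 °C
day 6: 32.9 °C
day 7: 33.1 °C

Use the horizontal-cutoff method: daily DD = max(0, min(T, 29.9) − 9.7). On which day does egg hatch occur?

Daily DD above 9.7 °C (capped at 20.2): 15.6, 5.9, 11.5, 8.6, 5.1, 20.2, 20.2.
Cumulative: 15.6, 21.5, 33.0, 41.6, 46.7, 66.9, 87.1.
The total first reaches 44 DD on day 5.

day 5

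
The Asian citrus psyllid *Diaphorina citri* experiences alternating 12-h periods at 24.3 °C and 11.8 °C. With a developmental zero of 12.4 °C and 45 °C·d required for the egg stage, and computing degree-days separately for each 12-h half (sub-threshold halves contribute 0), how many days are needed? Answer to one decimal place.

7.6 days

Day half: max(0, 24.3 − 12.4) × 0.5 = 11.9 × 0.5 = 5.95 DD.
Night half: max(0, 11.8 − 12.4) × 0.5 = 0.0 × 0.5 = 0.00 DD.
Per 24 h: 5.95 DD/day.
Duration = 45 / 5.95 = 7.563 ≈ 7.6 days.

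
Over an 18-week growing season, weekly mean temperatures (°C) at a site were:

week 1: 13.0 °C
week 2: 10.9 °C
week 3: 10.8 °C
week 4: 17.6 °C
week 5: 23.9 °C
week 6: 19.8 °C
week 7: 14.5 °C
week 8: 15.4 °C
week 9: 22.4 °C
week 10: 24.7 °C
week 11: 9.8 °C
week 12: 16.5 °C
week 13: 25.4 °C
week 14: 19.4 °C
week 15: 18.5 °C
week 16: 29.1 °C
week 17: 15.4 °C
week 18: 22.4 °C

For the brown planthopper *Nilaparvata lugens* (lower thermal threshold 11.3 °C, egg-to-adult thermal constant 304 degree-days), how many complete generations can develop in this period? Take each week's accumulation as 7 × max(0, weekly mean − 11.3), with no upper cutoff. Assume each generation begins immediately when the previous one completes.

Weekly DD (7 × max(0, T̄ − 11.3)): 11.9, 0.0, 0.0, 44.1, 88.2, 59.5, 22.4, 28.7, 77.7, 93.8, 0.0, 36.4, 98.7, 56.7, 50.4, 124.6, 28.7, 77.7.
Season total = 899.5 DD.
Complete generations = ⌊899.5 / 304⌋ = 2.

2 generations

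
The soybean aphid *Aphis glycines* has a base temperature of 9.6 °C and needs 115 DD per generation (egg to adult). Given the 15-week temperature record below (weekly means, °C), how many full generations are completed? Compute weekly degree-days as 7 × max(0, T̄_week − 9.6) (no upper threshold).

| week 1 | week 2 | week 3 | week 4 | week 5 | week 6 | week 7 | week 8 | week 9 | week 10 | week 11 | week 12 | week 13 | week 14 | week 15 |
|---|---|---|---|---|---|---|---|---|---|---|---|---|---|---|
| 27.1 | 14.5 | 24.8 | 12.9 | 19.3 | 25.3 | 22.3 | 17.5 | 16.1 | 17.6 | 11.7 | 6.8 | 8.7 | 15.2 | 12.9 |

Weekly DD (7 × max(0, T̄ − 9.6)): 122.5, 34.3, 106.4, 23.1, 67.9, 109.9, 88.9, 55.3, 45.5, 56.0, 14.7, 0.0, 0.0, 39.2, 23.1.
Season total = 786.8 DD.
Complete generations = ⌊786.8 / 115⌋ = 6.

6 generations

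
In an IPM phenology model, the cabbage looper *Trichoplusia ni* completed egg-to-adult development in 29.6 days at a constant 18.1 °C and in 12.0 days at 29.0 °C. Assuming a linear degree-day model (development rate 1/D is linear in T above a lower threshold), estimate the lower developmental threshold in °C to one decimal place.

Equal thermal constants: D₁(T₁ − T_b) = D₂(T₂ − T_b).
29.6·(18.1 − T_b) = 12.0·(29.0 − T_b)
T_b = (29.6·18.1 − 12.0·29.0) / (29.6 − 12.0) = 187.76 / 17.6 = 10.668 °C ≈ 10.7 °C.

10.7 °C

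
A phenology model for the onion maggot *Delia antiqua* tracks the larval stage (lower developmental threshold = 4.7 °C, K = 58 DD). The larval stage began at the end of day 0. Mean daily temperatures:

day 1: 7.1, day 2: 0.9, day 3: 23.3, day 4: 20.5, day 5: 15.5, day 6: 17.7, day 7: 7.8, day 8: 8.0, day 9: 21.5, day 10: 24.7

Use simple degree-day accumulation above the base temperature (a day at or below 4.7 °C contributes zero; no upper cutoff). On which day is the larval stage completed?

Daily DD above 4.7 °C: 2.4, 0.0, 18.6, 15.8, 10.8, 13.0, 3.1, 3.3, 16.8, 20.0.
Cumulative: 2.4, 2.4, 21.0, 36.8, 47.6, 60.6, 63.7, 67.0, 83.8, 103.8.
The total first reaches 58 DD on day 6.

day 6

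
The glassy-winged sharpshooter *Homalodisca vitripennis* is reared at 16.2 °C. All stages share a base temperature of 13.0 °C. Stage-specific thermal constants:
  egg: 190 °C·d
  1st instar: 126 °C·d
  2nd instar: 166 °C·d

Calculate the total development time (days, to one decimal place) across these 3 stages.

Daily accumulation at 16.2 °C = 16.2 − 13.0 = 3.2 DD/day.
Total K = 190 + 126 + 166 = 482 DD.
Total duration = 482 / 3.2 = 150.625 ≈ 150.6 days.

150.6 days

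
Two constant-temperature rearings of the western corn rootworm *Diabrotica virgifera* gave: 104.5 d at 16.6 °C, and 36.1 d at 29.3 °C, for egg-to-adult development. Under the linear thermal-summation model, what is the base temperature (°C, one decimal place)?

9.9 °C

Under the model K = D·(T − T_b), so D₁·(T₁ − T_b) = D₂·(T₂ − T_b).
104.5·(16.6 − T_b) = 36.1·(29.3 − T_b)
T_b = (104.5·16.6 − 36.1·29.3) / (104.5 − 36.1) = 676.97 / 68.4 = 9.897 °C ≈ 9.9 °C.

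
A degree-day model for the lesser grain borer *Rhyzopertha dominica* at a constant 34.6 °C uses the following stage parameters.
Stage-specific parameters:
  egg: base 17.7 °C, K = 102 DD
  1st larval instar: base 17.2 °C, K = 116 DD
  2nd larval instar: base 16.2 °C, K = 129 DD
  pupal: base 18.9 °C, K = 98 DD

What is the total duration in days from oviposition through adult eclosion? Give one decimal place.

egg: 102 / (34.6 − 17.7) = 102 / 16.9 = 6.036 d.
1st larval instar: 116 / (34.6 − 17.2) = 116 / 17.4 = 6.667 d.
2nd larval instar: 129 / (34.6 − 16.2) = 129 / 18.4 = 7.011 d.
pupal: 98 / (34.6 − 18.9) = 98 / 15.7 = 6.242 d.
Sum = 25.955 ≈ 26.0 days.

26.0 days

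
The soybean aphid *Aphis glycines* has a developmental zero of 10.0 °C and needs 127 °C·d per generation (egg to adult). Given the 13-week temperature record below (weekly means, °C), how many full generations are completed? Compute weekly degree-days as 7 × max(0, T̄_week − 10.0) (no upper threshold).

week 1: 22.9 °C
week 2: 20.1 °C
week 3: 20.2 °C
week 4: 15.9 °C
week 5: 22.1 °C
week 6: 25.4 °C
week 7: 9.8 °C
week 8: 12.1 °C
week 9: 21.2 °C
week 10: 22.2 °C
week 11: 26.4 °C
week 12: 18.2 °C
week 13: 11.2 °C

6 generations

Weekly DD (7 × max(0, T̄ − 10.0)): 90.3, 70.7, 71.4, 41.3, 84.7, 107.8, 0.0, 14.7, 78.4, 85.4, 114.8, 57.4, 8.4.
Season total = 825.3 DD.
Complete generations = ⌊825.3 / 127⌋ = 6.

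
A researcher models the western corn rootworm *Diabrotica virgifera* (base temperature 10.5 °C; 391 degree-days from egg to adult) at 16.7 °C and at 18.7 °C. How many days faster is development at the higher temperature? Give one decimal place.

At 16.7 °C: 391 / (16.7 − 10.5) = 391 / 6.2 = 63.065 d.
At 18.7 °C: 391 / (18.7 − 10.5) = 391 / 8.2 = 47.683 d.
Difference = |63.065 − 47.683| = 15.382 ≈ 15.4 days.

15.4 days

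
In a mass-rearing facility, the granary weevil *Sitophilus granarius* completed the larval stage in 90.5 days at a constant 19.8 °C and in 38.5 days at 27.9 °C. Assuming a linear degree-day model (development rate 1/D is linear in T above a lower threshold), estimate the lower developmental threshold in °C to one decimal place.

Linear rate model ⇒ the product D·(T − T_b) is constant across temperatures.
90.5·(19.8 − T_b) = 38.5·(27.9 − T_b)
T_b = (90.5·19.8 − 38.5·27.9) / (90.5 − 38.5) = 717.75 / 52.0 = 13.803 °C ≈ 13.8 °C.

13.8 °C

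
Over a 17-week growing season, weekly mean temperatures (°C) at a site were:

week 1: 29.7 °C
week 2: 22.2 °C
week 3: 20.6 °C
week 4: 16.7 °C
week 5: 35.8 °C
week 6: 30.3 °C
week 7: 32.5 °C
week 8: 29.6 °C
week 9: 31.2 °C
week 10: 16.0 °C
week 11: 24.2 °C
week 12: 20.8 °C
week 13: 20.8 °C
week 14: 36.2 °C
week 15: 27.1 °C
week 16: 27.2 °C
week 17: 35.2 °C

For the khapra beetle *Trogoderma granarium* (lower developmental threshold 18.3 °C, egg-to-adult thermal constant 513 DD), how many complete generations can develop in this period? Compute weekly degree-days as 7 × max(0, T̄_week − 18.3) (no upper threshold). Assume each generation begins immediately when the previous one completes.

Weekly DD (7 × max(0, T̄ − 18.3)): 79.8, 27.3, 16.1, 0.0, 122.5, 84.0, 99.4, 79.1, 90.3, 0.0, 41.3, 17.5, 17.5, 125.3, 61.6, 62.3, 118.3.
Season total = 1042.3 DD.
Complete generations = ⌊1042.3 / 513⌋ = 2.

2 generations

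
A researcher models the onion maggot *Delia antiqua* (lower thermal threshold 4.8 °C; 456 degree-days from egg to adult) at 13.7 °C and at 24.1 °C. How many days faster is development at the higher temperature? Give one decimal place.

At 13.7 °C: 456 / (13.7 − 4.8) = 456 / 8.9 = 51.236 d.
At 24.1 °C: 456 / (24.1 − 4.8) = 456 / 19.3 = 23.627 d.
Difference = |51.236 − 23.627| = 27.609 ≈ 27.6 days.

27.6 days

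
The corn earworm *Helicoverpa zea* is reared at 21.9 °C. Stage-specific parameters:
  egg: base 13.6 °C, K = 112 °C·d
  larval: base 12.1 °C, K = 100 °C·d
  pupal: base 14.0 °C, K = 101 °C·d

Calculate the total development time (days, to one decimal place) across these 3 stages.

egg: 112 / (21.9 − 13.6) = 112 / 8.3 = 13.494 d.
larval: 100 / (21.9 − 12.1) = 100 / 9.8 = 10.204 d.
pupal: 101 / (21.9 − 14.0) = 101 / 7.9 = 12.785 d.
Sum = 36.483 ≈ 36.5 days.

36.5 days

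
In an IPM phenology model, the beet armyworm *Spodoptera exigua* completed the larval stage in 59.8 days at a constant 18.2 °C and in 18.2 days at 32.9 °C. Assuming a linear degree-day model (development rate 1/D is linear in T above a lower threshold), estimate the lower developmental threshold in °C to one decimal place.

11.8 °C

Equal thermal constants: D₁(T₁ − T_b) = D₂(T₂ − T_b).
59.8·(18.2 − T_b) = 18.2·(32.9 − T_b)
T_b = (59.8·18.2 − 18.2·32.9) / (59.8 − 18.2) = 489.58 / 41.6 = 11.769 °C ≈ 11.8 °C.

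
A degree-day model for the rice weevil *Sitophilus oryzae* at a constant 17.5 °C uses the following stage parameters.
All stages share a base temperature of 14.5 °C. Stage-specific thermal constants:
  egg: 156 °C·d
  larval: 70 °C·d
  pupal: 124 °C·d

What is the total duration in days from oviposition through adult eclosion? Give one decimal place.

116.7 days

Daily accumulation at 17.5 °C = 17.5 − 14.5 = 3.0 DD/day.
Total K = 156 + 70 + 124 = 350 DD.
Total duration = 350 / 3.0 = 116.667 ≈ 116.7 days.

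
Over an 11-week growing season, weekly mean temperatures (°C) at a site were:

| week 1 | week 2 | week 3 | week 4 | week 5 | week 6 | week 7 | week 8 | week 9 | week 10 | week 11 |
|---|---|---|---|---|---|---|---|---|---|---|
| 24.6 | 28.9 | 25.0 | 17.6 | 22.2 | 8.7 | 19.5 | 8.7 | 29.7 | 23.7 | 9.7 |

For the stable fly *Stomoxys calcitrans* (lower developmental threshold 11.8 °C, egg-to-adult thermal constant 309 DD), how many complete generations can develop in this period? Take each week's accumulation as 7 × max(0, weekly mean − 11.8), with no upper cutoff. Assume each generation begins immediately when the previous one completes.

2 generations

Weekly DD (7 × max(0, T̄ − 11.8)): 89.6, 119.7, 92.4, 40.6, 72.8, 0.0, 53.9, 0.0, 125.3, 83.3, 0.0.
Season total = 677.6 DD.
Complete generations = ⌊677.6 / 309⌋ = 2.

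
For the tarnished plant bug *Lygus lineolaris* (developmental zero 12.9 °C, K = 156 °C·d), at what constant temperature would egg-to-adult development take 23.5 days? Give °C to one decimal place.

Required daily accumulation = 156 / 23.5 = 6.638 DD/day.
T = T_base + 6.638 = 12.9 + 6.638 = 19.538 ≈ 19.5 °C.

19.5 °C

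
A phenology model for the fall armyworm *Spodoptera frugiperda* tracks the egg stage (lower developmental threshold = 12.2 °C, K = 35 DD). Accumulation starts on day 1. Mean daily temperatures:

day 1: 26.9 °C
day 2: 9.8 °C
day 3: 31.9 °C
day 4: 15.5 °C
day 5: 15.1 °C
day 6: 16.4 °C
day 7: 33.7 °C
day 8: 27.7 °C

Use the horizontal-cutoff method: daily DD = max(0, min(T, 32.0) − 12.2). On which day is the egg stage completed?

day 4

Daily DD above 12.2 °C (capped at 19.8): 14.7, 0.0, 19.7, 3.3, 2.9, 4.2, 19.8, 15.5.
Cumulative: 14.7, 14.7, 34.4, 37.7, 40.6, 44.8, 64.6, 80.1.
The total first reaches 35 DD on day 4.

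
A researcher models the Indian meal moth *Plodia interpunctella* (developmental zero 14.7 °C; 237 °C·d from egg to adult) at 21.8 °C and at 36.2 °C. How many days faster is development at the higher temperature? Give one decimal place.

At 21.8 °C: 237 / (21.8 − 14.7) = 237 / 7.1 = 33.380 d.
At 36.2 °C: 237 / (36.2 − 14.7) = 237 / 21.5 = 11.023 d.
Difference = |33.380 − 11.023| = 22.357 ≈ 22.4 days.

22.4 days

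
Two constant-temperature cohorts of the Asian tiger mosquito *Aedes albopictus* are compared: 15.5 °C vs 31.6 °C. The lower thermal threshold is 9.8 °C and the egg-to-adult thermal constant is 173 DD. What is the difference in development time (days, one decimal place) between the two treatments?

22.4 days

At 15.5 °C: 173 / (15.5 − 9.8) = 173 / 5.7 = 30.351 d.
At 31.6 °C: 173 / (31.6 − 9.8) = 173 / 21.8 = 7.936 d.
Difference = |30.351 − 7.936| = 22.415 ≈ 22.4 days.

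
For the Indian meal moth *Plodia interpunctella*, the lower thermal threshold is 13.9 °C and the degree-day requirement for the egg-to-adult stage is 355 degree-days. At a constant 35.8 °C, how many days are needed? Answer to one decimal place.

16.2 days

Daily accumulation = 35.8 − 13.9 = 21.9 DD/day.
Duration = 355 / 21.9 = 16.210 ≈ 16.2 days.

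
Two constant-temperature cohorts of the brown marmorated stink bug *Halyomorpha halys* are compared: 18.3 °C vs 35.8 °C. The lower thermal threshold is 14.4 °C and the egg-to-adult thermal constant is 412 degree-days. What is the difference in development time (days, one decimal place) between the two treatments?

At 18.3 °C: 412 / (18.3 − 14.4) = 412 / 3.9 = 105.641 d.
At 35.8 °C: 412 / (35.8 − 14.4) = 412 / 21.4 = 19.252 d.
Difference = |105.641 − 19.252| = 86.389 ≈ 86.4 days.

86.4 days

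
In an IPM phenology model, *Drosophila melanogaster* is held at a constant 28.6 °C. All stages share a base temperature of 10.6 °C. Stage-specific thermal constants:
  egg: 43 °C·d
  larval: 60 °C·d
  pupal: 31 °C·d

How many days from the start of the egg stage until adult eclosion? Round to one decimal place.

Daily accumulation at 28.6 °C = 28.6 − 10.6 = 18.0 DD/day.
Total K = 43 + 60 + 31 = 134 DD.
Total duration = 134 / 18.0 = 7.444 ≈ 7.4 days.

7.4 days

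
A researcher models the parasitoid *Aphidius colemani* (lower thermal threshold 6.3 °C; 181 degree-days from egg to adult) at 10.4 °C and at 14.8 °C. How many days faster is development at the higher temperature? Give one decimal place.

At 10.4 °C: 181 / (10.4 − 6.3) = 181 / 4.1 = 44.146 d.
At 14.8 °C: 181 / (14.8 − 6.3) = 181 / 8.5 = 21.294 d.
Difference = |44.146 − 21.294| = 22.852 ≈ 22.9 days.

22.9 days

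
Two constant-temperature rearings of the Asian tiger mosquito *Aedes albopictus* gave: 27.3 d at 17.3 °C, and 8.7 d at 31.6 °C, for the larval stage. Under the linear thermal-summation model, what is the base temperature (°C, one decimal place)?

Linear rate model ⇒ the product D·(T − T_b) is constant across temperatures.
27.3·(17.3 − T_b) = 8.7·(31.6 − T_b)
T_b = (27.3·17.3 − 8.7·31.6) / (27.3 − 8.7) = 197.37 / 18.6 = 10.611 °C ≈ 10.6 °C.

10.6 °C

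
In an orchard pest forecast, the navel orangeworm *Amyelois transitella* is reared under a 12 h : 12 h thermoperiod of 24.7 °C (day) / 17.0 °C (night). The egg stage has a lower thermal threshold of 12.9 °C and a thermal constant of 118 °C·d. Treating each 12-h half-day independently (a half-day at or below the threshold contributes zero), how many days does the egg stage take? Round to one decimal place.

Day half: max(0, 24.7 − 12.9) × 0.5 = 11.8 × 0.5 = 5.90 DD.
Night half: max(0, 17.0 − 12.9) × 0.5 = 4.1 × 0.5 = 2.05 DD.
Per 24 h: 7.95 DD/day.
Duration = 118 / 7.95 = 14.843 ≈ 14.8 days.

14.8 days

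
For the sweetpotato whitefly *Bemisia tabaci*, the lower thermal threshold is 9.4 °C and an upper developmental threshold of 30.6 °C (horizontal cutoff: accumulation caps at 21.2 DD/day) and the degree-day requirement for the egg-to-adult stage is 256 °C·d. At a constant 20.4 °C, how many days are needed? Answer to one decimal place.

Daily accumulation = 20.4 − 9.4 = 11.0 DD/day.
Duration = 256 / 11.0 = 23.273 ≈ 23.3 days.

23.3 days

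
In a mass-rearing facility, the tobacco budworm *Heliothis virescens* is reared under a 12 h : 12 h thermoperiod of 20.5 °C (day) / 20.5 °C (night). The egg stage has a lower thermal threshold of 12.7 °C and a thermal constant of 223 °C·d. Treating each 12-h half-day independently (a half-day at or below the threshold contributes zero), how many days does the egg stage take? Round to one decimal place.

Day half: max(0, 20.5 − 12.7) × 0.5 = 7.8 × 0.5 = 3.90 DD.
Night half: max(0, 20.5 − 12.7) × 0.5 = 7.8 × 0.5 = 3.90 DD.
Per 24 h: 7.80 DD/day.
Duration = 223 / 7.80 = 28.590 ≈ 28.6 days.

28.6 days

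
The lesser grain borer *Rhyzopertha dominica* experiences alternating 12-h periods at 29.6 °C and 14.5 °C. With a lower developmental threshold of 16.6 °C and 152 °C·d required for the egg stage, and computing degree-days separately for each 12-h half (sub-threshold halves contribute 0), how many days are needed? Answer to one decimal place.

Day half: max(0, 29.6 − 16.6) × 0.5 = 13.0 × 0.5 = 6.50 DD.
Night half: max(0, 14.5 − 16.6) × 0.5 = 0.0 × 0.5 = 0.00 DD.
Per 24 h: 6.50 DD/day.
Duration = 152 / 6.50 = 23.385 ≈ 23.4 days.

23.4 days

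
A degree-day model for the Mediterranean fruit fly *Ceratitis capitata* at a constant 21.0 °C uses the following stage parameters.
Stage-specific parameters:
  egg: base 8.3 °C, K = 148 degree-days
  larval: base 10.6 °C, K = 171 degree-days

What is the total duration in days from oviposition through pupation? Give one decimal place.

28.1 days

egg: 148 / (21.0 − 8.3) = 148 / 12.7 = 11.654 d.
larval: 171 / (21.0 − 10.6) = 171 / 10.4 = 16.442 d.
Sum = 28.096 ≈ 28.1 days.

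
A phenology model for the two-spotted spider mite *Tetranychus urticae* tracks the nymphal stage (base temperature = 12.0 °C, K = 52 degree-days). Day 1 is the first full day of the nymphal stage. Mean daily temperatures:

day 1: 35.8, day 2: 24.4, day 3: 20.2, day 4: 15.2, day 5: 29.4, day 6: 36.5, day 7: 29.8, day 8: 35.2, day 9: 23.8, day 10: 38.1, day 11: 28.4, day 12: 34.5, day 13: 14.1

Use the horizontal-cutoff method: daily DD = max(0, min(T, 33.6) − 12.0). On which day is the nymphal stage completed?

day 5

Daily DD above 12.0 °C (capped at 21.6): 21.6, 12.4, 8.2, 3.2, 17.4, 21.6, 17.8, 21.6, 11.8, 21.6, 16.4, 21.6, 2.1.
Cumulative: 21.6, 34.0, 42.2, 45.4, 62.8, 84.4, 102.2, 123.8, 135.6, 157.2, 173.6, 195.2, 197.3.
The total first reaches 52 DD on day 5.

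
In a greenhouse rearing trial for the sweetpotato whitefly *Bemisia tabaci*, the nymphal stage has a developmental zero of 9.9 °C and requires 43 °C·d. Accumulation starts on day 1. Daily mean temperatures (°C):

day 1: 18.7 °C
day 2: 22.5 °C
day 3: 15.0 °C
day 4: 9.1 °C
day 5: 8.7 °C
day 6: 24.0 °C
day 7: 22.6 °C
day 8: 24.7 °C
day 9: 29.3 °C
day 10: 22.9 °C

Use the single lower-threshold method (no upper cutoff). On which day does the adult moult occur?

day 7

Daily DD above 9.9 °C: 8.8, 12.6, 5.1, 0.0, 0.0, 14.1, 12.7, 14.8, 19.4, 13.0.
Cumulative: 8.8, 21.4, 26.5, 26.5, 26.5, 40.6, 53.3, 68.1, 87.5, 100.5.
The total first reaches 43 DD on day 7.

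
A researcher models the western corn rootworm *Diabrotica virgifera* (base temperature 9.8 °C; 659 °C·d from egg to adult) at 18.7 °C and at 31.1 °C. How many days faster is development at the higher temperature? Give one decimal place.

43.1 days

At 18.7 °C: 659 / (18.7 − 9.8) = 659 / 8.9 = 74.045 d.
At 31.1 °C: 659 / (31.1 − 9.8) = 659 / 21.3 = 30.939 d.
Difference = |74.045 − 30.939| = 43.106 ≈ 43.1 days.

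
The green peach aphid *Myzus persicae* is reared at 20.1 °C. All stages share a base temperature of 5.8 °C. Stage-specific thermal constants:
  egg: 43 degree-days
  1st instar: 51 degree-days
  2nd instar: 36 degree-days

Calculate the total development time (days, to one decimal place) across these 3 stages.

9.1 days

Daily accumulation at 20.1 °C = 20.1 − 5.8 = 14.3 DD/day.
Total K = 43 + 51 + 36 = 130 DD.
Total duration = 130 / 14.3 = 9.091 ≈ 9.1 days.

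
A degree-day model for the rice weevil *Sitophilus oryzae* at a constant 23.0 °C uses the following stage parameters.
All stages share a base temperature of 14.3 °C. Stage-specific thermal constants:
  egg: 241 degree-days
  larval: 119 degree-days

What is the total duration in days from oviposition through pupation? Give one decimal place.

Daily accumulation at 23.0 °C = 23.0 − 14.3 = 8.7 DD/day.
Total K = 241 + 119 = 360 DD.
Total duration = 360 / 8.7 = 41.379 ≈ 41.4 days.

41.4 days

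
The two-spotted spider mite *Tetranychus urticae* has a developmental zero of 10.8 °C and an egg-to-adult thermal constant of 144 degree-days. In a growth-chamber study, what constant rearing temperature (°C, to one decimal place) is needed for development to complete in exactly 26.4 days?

Required daily accumulation = 144 / 26.4 = 5.455 DD/day.
T = T_base + 5.455 = 10.8 + 5.455 = 16.255 ≈ 16.3 °C.

16.3 °C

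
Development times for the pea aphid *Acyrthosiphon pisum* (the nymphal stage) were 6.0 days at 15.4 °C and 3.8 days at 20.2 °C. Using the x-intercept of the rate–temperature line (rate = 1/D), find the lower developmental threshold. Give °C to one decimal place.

Under the model K = D·(T − T_b), so D₁·(T₁ − T_b) = D₂·(T₂ − T_b).
6.0·(15.4 − T_b) = 3.8·(20.2 − T_b)
T_b = (6.0·15.4 − 3.8·20.2) / (6.0 − 3.8) = 15.64 / 2.2 = 7.109 °C ≈ 7.1 °C.

7.1 °C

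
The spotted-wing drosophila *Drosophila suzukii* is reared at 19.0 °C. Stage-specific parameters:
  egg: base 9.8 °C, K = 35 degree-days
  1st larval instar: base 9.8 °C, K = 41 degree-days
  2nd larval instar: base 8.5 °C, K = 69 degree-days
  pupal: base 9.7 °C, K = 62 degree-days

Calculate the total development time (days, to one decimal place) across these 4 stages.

21.5 days

egg: 35 / (19.0 − 9.8) = 35 / 9.2 = 3.804 d.
1st larval instar: 41 / (19.0 − 9.8) = 41 / 9.2 = 4.457 d.
2nd larval instar: 69 / (19.0 − 8.5) = 69 / 10.5 = 6.571 d.
pupal: 62 / (19.0 − 9.7) = 62 / 9.3 = 6.667 d.
Sum = 21.499 ≈ 21.5 days.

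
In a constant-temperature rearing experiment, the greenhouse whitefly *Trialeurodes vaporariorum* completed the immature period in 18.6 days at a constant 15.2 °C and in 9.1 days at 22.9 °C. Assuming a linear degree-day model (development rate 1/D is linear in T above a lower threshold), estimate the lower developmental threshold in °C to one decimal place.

Equal thermal constants: D₁(T₁ − T_b) = D₂(T₂ − T_b).
18.6·(15.2 − T_b) = 9.1·(22.9 − T_b)
T_b = (18.6·15.2 − 9.1·22.9) / (18.6 − 9.1) = 74.33 / 9.5 = 7.824 °C ≈ 7.8 °C.

7.8 °C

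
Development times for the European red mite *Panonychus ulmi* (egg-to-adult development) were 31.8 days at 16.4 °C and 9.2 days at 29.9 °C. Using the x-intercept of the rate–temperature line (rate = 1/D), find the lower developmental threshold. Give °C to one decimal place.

10.9 °C

Linear rate model ⇒ the product D·(T − T_b) is constant across temperatures.
31.8·(16.4 − T_b) = 9.2·(29.9 − T_b)
T_b = (31.8·16.4 − 9.2·29.9) / (31.8 − 9.2) = 246.44 / 22.6 = 10.904 °C ≈ 10.9 °C.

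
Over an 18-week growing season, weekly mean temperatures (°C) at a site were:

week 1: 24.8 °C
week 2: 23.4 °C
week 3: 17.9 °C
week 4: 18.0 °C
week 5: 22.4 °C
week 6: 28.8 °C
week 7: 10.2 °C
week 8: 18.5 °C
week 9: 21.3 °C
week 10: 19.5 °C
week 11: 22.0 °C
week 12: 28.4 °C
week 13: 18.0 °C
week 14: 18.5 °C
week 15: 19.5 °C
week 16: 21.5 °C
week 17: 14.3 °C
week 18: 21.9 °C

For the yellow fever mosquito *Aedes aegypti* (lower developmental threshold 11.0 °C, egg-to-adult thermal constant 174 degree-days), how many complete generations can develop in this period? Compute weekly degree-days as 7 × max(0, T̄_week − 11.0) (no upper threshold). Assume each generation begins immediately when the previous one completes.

Weekly DD (7 × max(0, T̄ − 11.0)): 96.6, 86.8, 48.3, 49.0, 79.8, 124.6, 0.0, 52.5, 72.1, 59.5, 77.0, 121.8, 49.0, 52.5, 59.5, 73.5, 23.1, 76.3.
Season total = 1201.9 DD.
Complete generations = ⌊1201.9 / 174⌋ = 6.

6 generations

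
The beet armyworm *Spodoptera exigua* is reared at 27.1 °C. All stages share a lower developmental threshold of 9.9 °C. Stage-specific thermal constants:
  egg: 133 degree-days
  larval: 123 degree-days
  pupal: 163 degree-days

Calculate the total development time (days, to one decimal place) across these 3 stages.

Daily accumulation at 27.1 °C = 27.1 − 9.9 = 17.2 DD/day.
Total K = 133 + 123 + 163 = 419 DD.
Total duration = 419 / 17.2 = 24.360 ≈ 24.4 days.

24.4 days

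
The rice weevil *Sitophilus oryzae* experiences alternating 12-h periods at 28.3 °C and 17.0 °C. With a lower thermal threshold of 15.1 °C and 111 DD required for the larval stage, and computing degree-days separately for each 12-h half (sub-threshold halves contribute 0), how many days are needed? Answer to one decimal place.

14.7 days

Day half: max(0, 28.3 − 15.1) × 0.5 = 13.2 × 0.5 = 6.60 DD.
Night half: max(0, 17.0 − 15.1) × 0.5 = 1.9 × 0.5 = 0.95 DD.
Per 24 h: 7.55 DD/day.
Duration = 111 / 7.55 = 14.702 ≈ 14.7 days.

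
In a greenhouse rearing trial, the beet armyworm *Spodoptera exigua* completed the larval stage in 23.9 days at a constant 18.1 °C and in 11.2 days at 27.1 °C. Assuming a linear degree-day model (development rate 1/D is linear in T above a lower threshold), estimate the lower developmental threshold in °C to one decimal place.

Under the model K = D·(T − T_b), so D₁·(T₁ − T_b) = D₂·(T₂ − T_b).
23.9·(18.1 − T_b) = 11.2·(27.1 − T_b)
T_b = (23.9·18.1 − 11.2·27.1) / (23.9 − 11.2) = 129.07 / 12.7 = 10.163 °C ≈ 10.2 °C.

10.2 °C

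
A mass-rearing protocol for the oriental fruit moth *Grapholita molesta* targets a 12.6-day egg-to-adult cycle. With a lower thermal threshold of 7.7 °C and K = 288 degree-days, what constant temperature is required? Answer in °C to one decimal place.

Required daily accumulation = 288 / 12.6 = 22.857 DD/day.
T = T_base + 22.857 = 7.7 + 22.857 = 30.557 ≈ 30.6 °C.

30.6 °C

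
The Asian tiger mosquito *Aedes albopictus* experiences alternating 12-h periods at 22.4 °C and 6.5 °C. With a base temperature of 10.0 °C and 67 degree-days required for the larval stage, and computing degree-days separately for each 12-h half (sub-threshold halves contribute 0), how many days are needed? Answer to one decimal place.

Day half: max(0, 22.4 − 10.0) × 0.5 = 12.4 × 0.5 = 6.20 DD.
Night half: max(0, 6.5 − 10.0) × 0.5 = 0.0 × 0.5 = 0.00 DD.
Per 24 h: 6.20 DD/day.
Duration = 67 / 6.20 = 10.806 ≈ 10.8 days.

10.8 days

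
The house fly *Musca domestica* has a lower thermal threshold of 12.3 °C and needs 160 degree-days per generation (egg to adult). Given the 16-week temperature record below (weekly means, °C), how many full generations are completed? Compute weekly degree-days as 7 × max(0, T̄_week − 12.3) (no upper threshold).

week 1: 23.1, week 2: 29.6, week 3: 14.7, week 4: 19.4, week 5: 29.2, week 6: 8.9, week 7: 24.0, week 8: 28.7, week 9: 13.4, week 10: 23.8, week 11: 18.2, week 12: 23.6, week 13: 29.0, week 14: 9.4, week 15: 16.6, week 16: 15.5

Weekly DD (7 × max(0, T̄ − 12.3)): 75.6, 121.1, 16.8, 49.7, 118.3, 0.0, 81.9, 114.8, 7.7, 80.5, 41.3, 79.1, 116.9, 0.0, 30.1, 22.4.
Season total = 956.2 DD.
Complete generations = ⌊956.2 / 160⌋ = 5.

5 generations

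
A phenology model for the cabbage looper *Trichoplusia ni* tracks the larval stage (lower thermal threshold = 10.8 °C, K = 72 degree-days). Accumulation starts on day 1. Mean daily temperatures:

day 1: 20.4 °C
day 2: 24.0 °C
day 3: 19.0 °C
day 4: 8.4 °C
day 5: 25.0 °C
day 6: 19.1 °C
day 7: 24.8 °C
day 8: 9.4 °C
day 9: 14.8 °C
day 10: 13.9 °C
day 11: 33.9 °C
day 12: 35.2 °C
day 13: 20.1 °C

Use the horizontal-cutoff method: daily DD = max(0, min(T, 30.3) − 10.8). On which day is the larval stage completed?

Daily DD above 10.8 °C (capped at 19.5): 9.6, 13.2, 8.2, 0.0, 14.2, 8.3, 14.0, 0.0, 4.0, 3.1, 19.5, 19.5, 9.3.
Cumulative: 9.6, 22.8, 31.0, 31.0, 45.2, 53.5, 67.5, 67.5, 71.5, 74.6, 94.1, 113.6, 122.9.
The total first reaches 72 DD on day 10.

day 10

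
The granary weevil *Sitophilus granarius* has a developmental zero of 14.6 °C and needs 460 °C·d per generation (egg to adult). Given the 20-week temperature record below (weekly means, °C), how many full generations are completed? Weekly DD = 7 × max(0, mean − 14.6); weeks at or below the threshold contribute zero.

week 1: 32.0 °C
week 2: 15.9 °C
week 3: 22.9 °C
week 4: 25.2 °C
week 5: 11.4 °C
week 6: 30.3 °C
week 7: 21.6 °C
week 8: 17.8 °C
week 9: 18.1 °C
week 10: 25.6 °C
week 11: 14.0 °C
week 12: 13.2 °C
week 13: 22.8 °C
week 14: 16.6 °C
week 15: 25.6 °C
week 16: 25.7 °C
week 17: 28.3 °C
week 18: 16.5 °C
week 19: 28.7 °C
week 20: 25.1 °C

2 generations

Weekly DD (7 × max(0, T̄ − 14.6)): 121.8, 9.1, 58.1, 74.2, 0.0, 109.9, 49.0, 22.4, 24.5, 77.0, 0.0, 0.0, 57.4, 14.0, 77.0, 77.7, 95.9, 13.3, 98.7, 73.5.
Season total = 1053.5 DD.
Complete generations = ⌊1053.5 / 460⌋ = 2.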